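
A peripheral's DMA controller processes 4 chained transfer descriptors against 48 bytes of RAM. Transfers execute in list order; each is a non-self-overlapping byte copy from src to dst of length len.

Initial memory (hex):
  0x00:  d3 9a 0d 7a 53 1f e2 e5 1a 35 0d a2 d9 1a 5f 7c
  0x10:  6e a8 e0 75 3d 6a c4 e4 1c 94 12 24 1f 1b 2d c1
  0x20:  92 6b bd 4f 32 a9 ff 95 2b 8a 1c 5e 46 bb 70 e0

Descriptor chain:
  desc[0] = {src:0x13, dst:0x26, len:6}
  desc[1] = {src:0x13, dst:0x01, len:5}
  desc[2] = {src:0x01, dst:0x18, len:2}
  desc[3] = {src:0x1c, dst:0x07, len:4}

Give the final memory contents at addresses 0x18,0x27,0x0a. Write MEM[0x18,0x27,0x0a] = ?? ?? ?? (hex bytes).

MEM[0x18,0x27,0x0a] = 75 3d c1

D0: mem[0x26..0x2b] <- [75 3d 6a c4 e4 1c]
D1: mem[0x01..0x05] <- [75 3d 6a c4 e4]
D2: mem[0x18..0x19] <- [75 3d]
D3: mem[0x07..0x0a] <- [1f 1b 2d c1]
query mem[0x18]=0x75, mem[0x27]=0x3d, mem[0x0a]=0xc1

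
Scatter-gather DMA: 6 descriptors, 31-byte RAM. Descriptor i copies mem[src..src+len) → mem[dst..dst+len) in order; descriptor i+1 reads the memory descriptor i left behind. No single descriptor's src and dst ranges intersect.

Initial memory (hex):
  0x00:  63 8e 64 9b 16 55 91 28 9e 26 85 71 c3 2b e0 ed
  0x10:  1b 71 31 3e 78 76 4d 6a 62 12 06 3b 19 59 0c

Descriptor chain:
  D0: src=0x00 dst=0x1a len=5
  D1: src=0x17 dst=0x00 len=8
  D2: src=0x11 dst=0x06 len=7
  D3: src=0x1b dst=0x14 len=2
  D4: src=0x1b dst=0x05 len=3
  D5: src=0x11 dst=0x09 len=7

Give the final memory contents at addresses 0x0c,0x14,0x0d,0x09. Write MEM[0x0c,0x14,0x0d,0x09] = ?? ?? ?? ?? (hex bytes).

#0 dst[0x1a+5] := {0x63,0x8e,0x64,0x9b,0x16}
#1 dst[0x00+8] := {0x6a,0x62,0x12,0x63,0x8e,0x64,0x9b,0x16}
#2 dst[0x06+7] := {0x71,0x31,0x3e,0x78,0x76,0x4d,0x6a}
#3 dst[0x14+2] := {0x8e,0x64}
#4 dst[0x05+3] := {0x8e,0x64,0x9b}
#5 dst[0x09+7] := {0x71,0x31,0x3e,0x8e,0x64,0x4d,0x6a}
query mem[0x0c]=0x8e, mem[0x14]=0x8e, mem[0x0d]=0x64, mem[0x09]=0x71

MEM[0x0c,0x14,0x0d,0x09] = 8e 8e 64 71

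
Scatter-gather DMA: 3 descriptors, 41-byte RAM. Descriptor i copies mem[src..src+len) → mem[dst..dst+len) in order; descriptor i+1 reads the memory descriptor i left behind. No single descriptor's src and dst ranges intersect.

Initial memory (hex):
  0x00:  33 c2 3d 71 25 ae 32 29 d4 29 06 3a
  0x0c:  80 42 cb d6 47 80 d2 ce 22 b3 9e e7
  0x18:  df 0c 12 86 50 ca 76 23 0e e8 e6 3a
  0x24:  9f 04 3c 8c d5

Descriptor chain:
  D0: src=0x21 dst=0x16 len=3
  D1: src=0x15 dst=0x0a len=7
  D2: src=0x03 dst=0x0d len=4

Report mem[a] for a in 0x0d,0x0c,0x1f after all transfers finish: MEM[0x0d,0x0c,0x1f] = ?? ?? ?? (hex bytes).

MEM[0x0d,0x0c,0x1f] = 71 e6 23

[0] 0x21->0x16 len=3 : e8 e6 3a
[1] 0x15->0x0a len=7 : b3 e8 e6 3a 0c 12 86
[2] 0x03->0x0d len=4 : 71 25 ae 32
query mem[0x0d]=0x71, mem[0x0c]=0xe6, mem[0x1f]=0x23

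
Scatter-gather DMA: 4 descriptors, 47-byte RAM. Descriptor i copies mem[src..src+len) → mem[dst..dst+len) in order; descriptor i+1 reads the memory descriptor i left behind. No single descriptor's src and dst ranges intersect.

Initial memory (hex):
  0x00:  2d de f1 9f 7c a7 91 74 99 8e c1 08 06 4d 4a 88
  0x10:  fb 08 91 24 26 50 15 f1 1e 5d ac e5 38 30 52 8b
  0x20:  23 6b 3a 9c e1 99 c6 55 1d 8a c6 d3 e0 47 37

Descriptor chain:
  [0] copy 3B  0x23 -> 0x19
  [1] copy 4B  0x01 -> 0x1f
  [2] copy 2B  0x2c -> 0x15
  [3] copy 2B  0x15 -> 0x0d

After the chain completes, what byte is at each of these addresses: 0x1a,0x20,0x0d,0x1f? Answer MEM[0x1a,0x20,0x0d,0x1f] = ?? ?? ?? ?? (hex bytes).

#0 dst[0x19+3] := {0x9c,0xe1,0x99}
#1 dst[0x1f+4] := {0xde,0xf1,0x9f,0x7c}
#2 dst[0x15+2] := {0xe0,0x47}
#3 dst[0x0d+2] := {0xe0,0x47}
query mem[0x1a]=0xe1, mem[0x20]=0xf1, mem[0x0d]=0xe0, mem[0x1f]=0xde

MEM[0x1a,0x20,0x0d,0x1f] = e1 f1 e0 de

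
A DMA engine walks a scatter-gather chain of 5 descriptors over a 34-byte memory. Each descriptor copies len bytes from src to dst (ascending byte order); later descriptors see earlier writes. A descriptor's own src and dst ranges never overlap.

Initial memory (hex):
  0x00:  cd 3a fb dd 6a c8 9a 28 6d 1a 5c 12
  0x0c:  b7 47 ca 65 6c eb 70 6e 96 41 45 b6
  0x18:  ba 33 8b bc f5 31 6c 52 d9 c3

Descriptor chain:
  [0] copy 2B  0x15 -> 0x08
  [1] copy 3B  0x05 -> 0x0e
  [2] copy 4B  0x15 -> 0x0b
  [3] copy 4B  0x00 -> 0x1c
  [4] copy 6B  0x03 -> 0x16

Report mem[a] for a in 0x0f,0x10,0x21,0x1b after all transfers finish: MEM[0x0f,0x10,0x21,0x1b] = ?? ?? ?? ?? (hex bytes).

MEM[0x0f,0x10,0x21,0x1b] = 9a 28 c3 41

D0: mem[0x08..0x09] <- [41 45]
D1: mem[0x0e..0x10] <- [c8 9a 28]
D2: mem[0x0b..0x0e] <- [41 45 b6 ba]
D3: mem[0x1c..0x1f] <- [cd 3a fb dd]
D4: mem[0x16..0x1b] <- [dd 6a c8 9a 28 41]
query mem[0x0f]=0x9a, mem[0x10]=0x28, mem[0x21]=0xc3, mem[0x1b]=0x41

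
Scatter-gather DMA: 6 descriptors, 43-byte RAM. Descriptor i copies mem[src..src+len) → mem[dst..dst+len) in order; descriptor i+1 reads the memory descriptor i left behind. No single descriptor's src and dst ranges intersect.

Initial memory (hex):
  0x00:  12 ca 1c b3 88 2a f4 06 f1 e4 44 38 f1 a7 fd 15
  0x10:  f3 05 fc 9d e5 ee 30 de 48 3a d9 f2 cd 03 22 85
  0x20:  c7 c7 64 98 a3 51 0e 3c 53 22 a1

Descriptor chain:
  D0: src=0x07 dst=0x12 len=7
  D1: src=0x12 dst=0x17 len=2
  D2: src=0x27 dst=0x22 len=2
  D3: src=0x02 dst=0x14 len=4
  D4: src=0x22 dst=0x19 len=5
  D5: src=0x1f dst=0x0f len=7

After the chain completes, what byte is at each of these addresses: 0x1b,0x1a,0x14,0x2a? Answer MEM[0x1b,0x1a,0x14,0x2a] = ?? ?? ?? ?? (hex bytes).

  after D0: wrote 7B at 0x12 = 06f1e44438f1a7
  after D1: wrote 2B at 0x17 = 06f1
  after D2: wrote 2B at 0x22 = 3c53
  after D3: wrote 4B at 0x14 = 1cb3882a
  after D4: wrote 5B at 0x19 = 3c53a3510e
  after D5: wrote 7B at 0x0f = 85c7c73c53a351
query mem[0x1b]=0xa3, mem[0x1a]=0x53, mem[0x14]=0xa3, mem[0x2a]=0xa1

MEM[0x1b,0x1a,0x14,0x2a] = a3 53 a3 a1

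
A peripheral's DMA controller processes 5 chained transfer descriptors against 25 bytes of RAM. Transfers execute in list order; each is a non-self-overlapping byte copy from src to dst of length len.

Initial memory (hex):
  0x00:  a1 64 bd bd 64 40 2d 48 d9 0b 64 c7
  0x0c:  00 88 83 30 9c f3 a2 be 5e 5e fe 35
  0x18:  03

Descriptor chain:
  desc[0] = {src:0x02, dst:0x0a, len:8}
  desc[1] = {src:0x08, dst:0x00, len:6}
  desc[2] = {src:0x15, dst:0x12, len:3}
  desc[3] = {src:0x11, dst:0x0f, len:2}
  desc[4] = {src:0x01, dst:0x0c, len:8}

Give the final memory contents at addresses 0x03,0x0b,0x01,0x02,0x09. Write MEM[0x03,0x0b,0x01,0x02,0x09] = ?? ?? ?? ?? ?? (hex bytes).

#0 dst[0x0a+8] := {0xbd,0xbd,0x64,0x40,0x2d,0x48,0xd9,0x0b}
#1 dst[0x00+6] := {0xd9,0x0b,0xbd,0xbd,0x64,0x40}
#2 dst[0x12+3] := {0x5e,0xfe,0x35}
#3 dst[0x0f+2] := {0x0b,0x5e}
#4 dst[0x0c+8] := {0x0b,0xbd,0xbd,0x64,0x40,0x2d,0x48,0xd9}
query mem[0x03]=0xbd, mem[0x0b]=0xbd, mem[0x01]=0x0b, mem[0x02]=0xbd, mem[0x09]=0x0b

MEM[0x03,0x0b,0x01,0x02,0x09] = bd bd 0b bd 0b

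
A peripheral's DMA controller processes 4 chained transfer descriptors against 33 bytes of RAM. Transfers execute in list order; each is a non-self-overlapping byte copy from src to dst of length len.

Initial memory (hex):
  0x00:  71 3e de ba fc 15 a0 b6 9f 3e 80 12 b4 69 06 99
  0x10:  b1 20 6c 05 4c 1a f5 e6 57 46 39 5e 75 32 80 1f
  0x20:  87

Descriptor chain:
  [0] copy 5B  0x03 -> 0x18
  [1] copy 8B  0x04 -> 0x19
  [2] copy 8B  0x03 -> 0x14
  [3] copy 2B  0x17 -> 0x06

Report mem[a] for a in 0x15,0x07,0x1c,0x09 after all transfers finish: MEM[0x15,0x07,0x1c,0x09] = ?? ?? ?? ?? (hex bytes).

MEM[0x15,0x07,0x1c,0x09] = fc b6 b6 3e

D0: mem[0x18..0x1c] <- [ba fc 15 a0 b6]
D1: mem[0x19..0x20] <- [fc 15 a0 b6 9f 3e 80 12]
D2: mem[0x14..0x1b] <- [ba fc 15 a0 b6 9f 3e 80]
D3: mem[0x06..0x07] <- [a0 b6]
query mem[0x15]=0xfc, mem[0x07]=0xb6, mem[0x1c]=0xb6, mem[0x09]=0x3e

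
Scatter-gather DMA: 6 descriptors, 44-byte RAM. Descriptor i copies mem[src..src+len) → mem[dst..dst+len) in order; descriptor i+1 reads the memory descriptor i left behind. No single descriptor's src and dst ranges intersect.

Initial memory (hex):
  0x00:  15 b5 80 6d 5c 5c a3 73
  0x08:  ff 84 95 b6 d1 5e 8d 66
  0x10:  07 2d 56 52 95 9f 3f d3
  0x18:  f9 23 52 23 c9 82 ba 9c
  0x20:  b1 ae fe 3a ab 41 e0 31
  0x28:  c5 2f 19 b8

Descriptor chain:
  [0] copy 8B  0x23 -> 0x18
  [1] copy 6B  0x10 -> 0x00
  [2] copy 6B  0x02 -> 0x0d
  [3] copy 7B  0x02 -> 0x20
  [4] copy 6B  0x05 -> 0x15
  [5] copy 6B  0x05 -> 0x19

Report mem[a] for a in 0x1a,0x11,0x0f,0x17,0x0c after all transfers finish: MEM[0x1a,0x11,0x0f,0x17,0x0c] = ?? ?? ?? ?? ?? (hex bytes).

[0] 0x23->0x18 len=8 : 3a ab 41 e0 31 c5 2f 19
[1] 0x10->0x00 len=6 : 07 2d 56 52 95 9f
[2] 0x02->0x0d len=6 : 56 52 95 9f a3 73
[3] 0x02->0x20 len=7 : 56 52 95 9f a3 73 ff
[4] 0x05->0x15 len=6 : 9f a3 73 ff 84 95
[5] 0x05->0x19 len=6 : 9f a3 73 ff 84 95
query mem[0x1a]=0xa3, mem[0x11]=0xa3, mem[0x0f]=0x95, mem[0x17]=0x73, mem[0x0c]=0xd1

MEM[0x1a,0x11,0x0f,0x17,0x0c] = a3 a3 95 73 d1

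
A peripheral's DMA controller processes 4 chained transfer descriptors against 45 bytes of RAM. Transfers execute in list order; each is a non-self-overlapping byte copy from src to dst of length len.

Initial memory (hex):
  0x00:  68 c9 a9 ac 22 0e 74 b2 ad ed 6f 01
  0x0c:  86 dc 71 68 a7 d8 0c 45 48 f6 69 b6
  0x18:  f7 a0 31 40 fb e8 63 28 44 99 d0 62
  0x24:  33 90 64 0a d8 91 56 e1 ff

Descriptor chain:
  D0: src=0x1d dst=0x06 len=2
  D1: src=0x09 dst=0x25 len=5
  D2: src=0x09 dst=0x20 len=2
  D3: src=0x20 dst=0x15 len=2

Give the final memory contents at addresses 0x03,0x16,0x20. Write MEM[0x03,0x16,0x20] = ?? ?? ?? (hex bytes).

MEM[0x03,0x16,0x20] = ac 6f ed

#0 dst[0x06+2] := {0xe8,0x63}
#1 dst[0x25+5] := {0xed,0x6f,0x01,0x86,0xdc}
#2 dst[0x20+2] := {0xed,0x6f}
#3 dst[0x15+2] := {0xed,0x6f}
query mem[0x03]=0xac, mem[0x16]=0x6f, mem[0x20]=0xed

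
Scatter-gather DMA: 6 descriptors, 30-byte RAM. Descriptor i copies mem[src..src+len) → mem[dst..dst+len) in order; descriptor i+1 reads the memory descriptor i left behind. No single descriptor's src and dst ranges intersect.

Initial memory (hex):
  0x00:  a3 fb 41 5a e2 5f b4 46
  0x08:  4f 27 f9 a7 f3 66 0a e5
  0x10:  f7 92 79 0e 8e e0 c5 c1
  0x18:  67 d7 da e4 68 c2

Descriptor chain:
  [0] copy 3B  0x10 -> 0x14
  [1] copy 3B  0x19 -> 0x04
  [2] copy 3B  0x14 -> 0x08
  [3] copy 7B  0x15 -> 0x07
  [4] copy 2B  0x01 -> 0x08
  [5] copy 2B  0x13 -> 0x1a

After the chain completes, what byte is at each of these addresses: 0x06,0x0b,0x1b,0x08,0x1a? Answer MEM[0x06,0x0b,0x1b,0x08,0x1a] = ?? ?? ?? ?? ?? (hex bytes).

MEM[0x06,0x0b,0x1b,0x08,0x1a] = e4 d7 f7 fb 0e

D0: mem[0x14..0x16] <- [f7 92 79]
D1: mem[0x04..0x06] <- [d7 da e4]
D2: mem[0x08..0x0a] <- [f7 92 79]
D3: mem[0x07..0x0d] <- [92 79 c1 67 d7 da e4]
D4: mem[0x08..0x09] <- [fb 41]
D5: mem[0x1a..0x1b] <- [0e f7]
query mem[0x06]=0xe4, mem[0x0b]=0xd7, mem[0x1b]=0xf7, mem[0x08]=0xfb, mem[0x1a]=0x0e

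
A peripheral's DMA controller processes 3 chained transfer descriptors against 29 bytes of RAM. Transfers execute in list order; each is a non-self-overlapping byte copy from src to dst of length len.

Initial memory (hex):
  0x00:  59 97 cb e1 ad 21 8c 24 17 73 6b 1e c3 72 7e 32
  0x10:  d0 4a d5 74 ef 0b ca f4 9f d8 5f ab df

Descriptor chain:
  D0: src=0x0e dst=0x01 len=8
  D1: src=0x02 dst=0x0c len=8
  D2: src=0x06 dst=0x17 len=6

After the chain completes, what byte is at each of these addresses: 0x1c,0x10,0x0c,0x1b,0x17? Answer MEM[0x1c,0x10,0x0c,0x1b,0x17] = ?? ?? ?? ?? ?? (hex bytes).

#0 dst[0x01+8] := {0x7e,0x32,0xd0,0x4a,0xd5,0x74,0xef,0x0b}
#1 dst[0x0c+8] := {0x32,0xd0,0x4a,0xd5,0x74,0xef,0x0b,0x73}
#2 dst[0x17+6] := {0x74,0xef,0x0b,0x73,0x6b,0x1e}
query mem[0x1c]=0x1e, mem[0x10]=0x74, mem[0x0c]=0x32, mem[0x1b]=0x6b, mem[0x17]=0x74

MEM[0x1c,0x10,0x0c,0x1b,0x17] = 1e 74 32 6b 74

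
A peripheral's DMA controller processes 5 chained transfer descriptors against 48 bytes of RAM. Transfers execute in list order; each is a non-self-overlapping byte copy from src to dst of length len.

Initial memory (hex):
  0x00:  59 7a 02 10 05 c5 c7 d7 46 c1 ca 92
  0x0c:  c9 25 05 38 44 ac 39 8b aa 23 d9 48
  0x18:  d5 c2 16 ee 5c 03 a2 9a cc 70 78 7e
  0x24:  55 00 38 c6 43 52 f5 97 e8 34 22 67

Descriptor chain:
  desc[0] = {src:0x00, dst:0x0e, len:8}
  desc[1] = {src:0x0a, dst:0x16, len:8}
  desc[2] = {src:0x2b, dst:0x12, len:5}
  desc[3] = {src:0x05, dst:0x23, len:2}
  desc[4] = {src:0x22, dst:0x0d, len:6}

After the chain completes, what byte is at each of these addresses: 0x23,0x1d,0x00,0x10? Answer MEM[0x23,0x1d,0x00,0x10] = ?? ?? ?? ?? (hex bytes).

MEM[0x23,0x1d,0x00,0x10] = c5 10 59 00

#0 dst[0x0e+8] := {0x59,0x7a,0x02,0x10,0x05,0xc5,0xc7,0xd7}
#1 dst[0x16+8] := {0xca,0x92,0xc9,0x25,0x59,0x7a,0x02,0x10}
#2 dst[0x12+5] := {0x97,0xe8,0x34,0x22,0x67}
#3 dst[0x23+2] := {0xc5,0xc7}
#4 dst[0x0d+6] := {0x78,0xc5,0xc7,0x00,0x38,0xc6}
query mem[0x23]=0xc5, mem[0x1d]=0x10, mem[0x00]=0x59, mem[0x10]=0x00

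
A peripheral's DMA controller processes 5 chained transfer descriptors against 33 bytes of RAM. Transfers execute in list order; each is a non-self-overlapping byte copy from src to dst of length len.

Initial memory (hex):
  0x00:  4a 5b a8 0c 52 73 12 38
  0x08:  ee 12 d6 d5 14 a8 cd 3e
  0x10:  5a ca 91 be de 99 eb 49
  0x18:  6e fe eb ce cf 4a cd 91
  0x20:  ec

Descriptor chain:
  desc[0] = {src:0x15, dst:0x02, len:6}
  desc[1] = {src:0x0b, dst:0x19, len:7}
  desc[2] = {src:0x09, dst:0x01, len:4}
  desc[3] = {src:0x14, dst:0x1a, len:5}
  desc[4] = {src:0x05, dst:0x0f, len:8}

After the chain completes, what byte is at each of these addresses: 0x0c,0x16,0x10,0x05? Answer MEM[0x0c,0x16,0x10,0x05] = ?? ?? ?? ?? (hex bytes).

  after D0: wrote 6B at 0x02 = 99eb496efeeb
  after D1: wrote 7B at 0x19 = d514a8cd3e5aca
  after D2: wrote 4B at 0x01 = 12d6d514
  after D3: wrote 5B at 0x1a = de99eb496e
  after D4: wrote 8B at 0x0f = 6efeebee12d6d514
query mem[0x0c]=0x14, mem[0x16]=0x14, mem[0x10]=0xfe, mem[0x05]=0x6e

MEM[0x0c,0x16,0x10,0x05] = 14 14 fe 6e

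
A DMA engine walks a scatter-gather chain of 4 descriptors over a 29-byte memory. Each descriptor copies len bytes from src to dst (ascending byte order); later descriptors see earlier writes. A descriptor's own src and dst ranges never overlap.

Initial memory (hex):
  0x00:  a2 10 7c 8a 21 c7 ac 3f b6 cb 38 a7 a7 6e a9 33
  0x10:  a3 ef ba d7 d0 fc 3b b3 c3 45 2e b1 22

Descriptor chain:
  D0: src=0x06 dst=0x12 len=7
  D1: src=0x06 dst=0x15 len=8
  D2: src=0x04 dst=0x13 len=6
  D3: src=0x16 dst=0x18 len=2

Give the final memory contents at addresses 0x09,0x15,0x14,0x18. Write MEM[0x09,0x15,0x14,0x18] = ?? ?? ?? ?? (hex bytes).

D0: mem[0x12..0x18] <- [ac 3f b6 cb 38 a7 a7]
D1: mem[0x15..0x1c] <- [ac 3f b6 cb 38 a7 a7 6e]
D2: mem[0x13..0x18] <- [21 c7 ac 3f b6 cb]
D3: mem[0x18..0x19] <- [3f b6]
query mem[0x09]=0xcb, mem[0x15]=0xac, mem[0x14]=0xc7, mem[0x18]=0x3f

MEM[0x09,0x15,0x14,0x18] = cb ac c7 3f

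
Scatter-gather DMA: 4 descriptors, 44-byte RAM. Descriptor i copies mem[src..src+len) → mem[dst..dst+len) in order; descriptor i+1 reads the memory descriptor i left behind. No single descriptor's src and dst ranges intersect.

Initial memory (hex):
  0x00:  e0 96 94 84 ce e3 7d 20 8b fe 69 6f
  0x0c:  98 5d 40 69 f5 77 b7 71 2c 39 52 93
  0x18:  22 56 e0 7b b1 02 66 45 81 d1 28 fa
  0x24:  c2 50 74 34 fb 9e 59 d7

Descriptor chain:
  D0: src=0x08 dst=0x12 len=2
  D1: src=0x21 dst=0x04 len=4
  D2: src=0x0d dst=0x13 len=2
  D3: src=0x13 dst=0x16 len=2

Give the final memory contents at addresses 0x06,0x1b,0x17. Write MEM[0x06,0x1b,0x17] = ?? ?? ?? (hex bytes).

MEM[0x06,0x1b,0x17] = fa 7b 40

  after D0: wrote 2B at 0x12 = 8bfe
  after D1: wrote 4B at 0x04 = d128fac2
  after D2: wrote 2B at 0x13 = 5d40
  after D3: wrote 2B at 0x16 = 5d40
query mem[0x06]=0xfa, mem[0x1b]=0x7b, mem[0x17]=0x40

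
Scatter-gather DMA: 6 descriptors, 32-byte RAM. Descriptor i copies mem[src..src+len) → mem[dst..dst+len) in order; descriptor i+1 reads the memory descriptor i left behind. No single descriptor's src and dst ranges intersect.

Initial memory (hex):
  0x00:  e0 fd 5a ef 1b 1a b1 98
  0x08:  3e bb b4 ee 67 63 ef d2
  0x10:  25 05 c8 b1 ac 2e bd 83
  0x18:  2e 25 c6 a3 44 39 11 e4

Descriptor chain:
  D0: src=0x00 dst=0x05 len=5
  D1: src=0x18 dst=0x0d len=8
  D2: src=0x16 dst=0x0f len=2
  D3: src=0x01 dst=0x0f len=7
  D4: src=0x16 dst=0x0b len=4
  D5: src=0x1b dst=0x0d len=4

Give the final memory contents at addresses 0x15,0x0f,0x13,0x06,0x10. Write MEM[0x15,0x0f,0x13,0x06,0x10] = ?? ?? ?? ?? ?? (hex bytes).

[0] 0x00->0x05 len=5 : e0 fd 5a ef 1b
[1] 0x18->0x0d len=8 : 2e 25 c6 a3 44 39 11 e4
[2] 0x16->0x0f len=2 : bd 83
[3] 0x01->0x0f len=7 : fd 5a ef 1b e0 fd 5a
[4] 0x16->0x0b len=4 : bd 83 2e 25
[5] 0x1b->0x0d len=4 : a3 44 39 11
query mem[0x15]=0x5a, mem[0x0f]=0x39, mem[0x13]=0xe0, mem[0x06]=0xfd, mem[0x10]=0x11

MEM[0x15,0x0f,0x13,0x06,0x10] = 5a 39 e0 fd 11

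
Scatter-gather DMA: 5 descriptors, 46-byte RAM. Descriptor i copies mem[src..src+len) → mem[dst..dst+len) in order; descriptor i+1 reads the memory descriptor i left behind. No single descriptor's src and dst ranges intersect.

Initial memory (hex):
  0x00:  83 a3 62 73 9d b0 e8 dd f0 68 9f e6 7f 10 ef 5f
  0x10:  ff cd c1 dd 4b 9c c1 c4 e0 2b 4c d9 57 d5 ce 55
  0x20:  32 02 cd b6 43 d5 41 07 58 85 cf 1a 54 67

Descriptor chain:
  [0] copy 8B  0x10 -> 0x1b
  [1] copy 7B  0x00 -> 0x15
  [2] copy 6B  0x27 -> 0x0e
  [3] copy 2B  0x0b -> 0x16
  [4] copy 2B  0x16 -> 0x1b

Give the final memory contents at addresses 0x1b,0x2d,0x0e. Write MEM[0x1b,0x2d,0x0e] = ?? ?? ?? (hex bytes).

[0] 0x10->0x1b len=8 : ff cd c1 dd 4b 9c c1 c4
[1] 0x00->0x15 len=7 : 83 a3 62 73 9d b0 e8
[2] 0x27->0x0e len=6 : 07 58 85 cf 1a 54
[3] 0x0b->0x16 len=2 : e6 7f
[4] 0x16->0x1b len=2 : e6 7f
query mem[0x1b]=0xe6, mem[0x2d]=0x67, mem[0x0e]=0x07

MEM[0x1b,0x2d,0x0e] = e6 67 07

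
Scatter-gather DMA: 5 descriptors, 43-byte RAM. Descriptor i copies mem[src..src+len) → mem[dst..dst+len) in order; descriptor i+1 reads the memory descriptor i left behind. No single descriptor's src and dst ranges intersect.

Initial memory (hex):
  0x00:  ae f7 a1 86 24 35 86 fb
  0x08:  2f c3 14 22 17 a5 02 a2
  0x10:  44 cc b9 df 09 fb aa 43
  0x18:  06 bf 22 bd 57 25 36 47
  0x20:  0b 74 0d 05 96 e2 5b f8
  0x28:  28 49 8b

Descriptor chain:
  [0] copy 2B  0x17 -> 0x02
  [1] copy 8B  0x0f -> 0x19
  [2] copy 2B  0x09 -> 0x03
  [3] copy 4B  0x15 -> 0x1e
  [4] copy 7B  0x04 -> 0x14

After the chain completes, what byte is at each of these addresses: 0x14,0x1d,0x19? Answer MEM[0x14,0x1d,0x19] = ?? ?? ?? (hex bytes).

D0: mem[0x02..0x03] <- [43 06]
D1: mem[0x19..0x20] <- [a2 44 cc b9 df 09 fb aa]
D2: mem[0x03..0x04] <- [c3 14]
D3: mem[0x1e..0x21] <- [fb aa 43 06]
D4: mem[0x14..0x1a] <- [14 35 86 fb 2f c3 14]
query mem[0x14]=0x14, mem[0x1d]=0xdf, mem[0x19]=0xc3

MEM[0x14,0x1d,0x19] = 14 df c3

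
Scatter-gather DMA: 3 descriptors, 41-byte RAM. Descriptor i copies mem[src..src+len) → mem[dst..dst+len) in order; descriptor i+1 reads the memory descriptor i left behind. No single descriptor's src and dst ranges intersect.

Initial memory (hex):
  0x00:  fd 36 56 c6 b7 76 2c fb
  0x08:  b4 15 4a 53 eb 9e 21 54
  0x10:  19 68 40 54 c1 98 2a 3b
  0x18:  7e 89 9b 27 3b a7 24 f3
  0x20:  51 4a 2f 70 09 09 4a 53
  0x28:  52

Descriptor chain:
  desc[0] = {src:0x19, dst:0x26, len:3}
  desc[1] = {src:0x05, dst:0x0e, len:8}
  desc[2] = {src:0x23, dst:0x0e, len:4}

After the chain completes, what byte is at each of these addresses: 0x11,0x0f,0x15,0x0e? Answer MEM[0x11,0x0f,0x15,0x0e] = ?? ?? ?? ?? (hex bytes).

D0: mem[0x26..0x28] <- [89 9b 27]
D1: mem[0x0e..0x15] <- [76 2c fb b4 15 4a 53 eb]
D2: mem[0x0e..0x11] <- [70 09 09 89]
query mem[0x11]=0x89, mem[0x0f]=0x09, mem[0x15]=0xeb, mem[0x0e]=0x70

MEM[0x11,0x0f,0x15,0x0e] = 89 09 eb 70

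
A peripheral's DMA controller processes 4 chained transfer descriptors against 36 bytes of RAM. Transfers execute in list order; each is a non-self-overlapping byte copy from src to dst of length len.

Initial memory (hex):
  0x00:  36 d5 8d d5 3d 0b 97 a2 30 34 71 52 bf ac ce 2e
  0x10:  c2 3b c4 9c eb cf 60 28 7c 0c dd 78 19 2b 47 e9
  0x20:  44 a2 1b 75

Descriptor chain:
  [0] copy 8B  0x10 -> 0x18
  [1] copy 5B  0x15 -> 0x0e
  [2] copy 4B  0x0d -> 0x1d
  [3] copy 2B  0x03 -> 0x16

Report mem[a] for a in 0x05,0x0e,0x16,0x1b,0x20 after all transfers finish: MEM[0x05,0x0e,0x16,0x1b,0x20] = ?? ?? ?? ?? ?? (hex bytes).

MEM[0x05,0x0e,0x16,0x1b,0x20] = 0b cf d5 9c 28

  after D0: wrote 8B at 0x18 = c23bc49cebcf6028
  after D1: wrote 5B at 0x0e = cf6028c23b
  after D2: wrote 4B at 0x1d = accf6028
  after D3: wrote 2B at 0x16 = d53d
query mem[0x05]=0x0b, mem[0x0e]=0xcf, mem[0x16]=0xd5, mem[0x1b]=0x9c, mem[0x20]=0x28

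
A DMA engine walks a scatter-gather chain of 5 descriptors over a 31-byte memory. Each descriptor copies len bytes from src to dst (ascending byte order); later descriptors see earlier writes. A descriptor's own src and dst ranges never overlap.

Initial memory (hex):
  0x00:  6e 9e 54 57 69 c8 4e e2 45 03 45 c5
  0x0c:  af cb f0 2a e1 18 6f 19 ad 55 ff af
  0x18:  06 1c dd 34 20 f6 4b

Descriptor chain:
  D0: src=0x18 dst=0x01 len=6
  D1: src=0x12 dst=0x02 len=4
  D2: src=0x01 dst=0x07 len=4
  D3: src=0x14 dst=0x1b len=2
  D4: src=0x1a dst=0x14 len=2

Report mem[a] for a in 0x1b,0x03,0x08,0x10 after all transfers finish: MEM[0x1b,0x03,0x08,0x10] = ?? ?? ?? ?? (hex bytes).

#0 dst[0x01+6] := {0x06,0x1c,0xdd,0x34,0x20,0xf6}
#1 dst[0x02+4] := {0x6f,0x19,0xad,0x55}
#2 dst[0x07+4] := {0x06,0x6f,0x19,0xad}
#3 dst[0x1b+2] := {0xad,0x55}
#4 dst[0x14+2] := {0xdd,0xad}
query mem[0x1b]=0xad, mem[0x03]=0x19, mem[0x08]=0x6f, mem[0x10]=0xe1

MEM[0x1b,0x03,0x08,0x10] = ad 19 6f e1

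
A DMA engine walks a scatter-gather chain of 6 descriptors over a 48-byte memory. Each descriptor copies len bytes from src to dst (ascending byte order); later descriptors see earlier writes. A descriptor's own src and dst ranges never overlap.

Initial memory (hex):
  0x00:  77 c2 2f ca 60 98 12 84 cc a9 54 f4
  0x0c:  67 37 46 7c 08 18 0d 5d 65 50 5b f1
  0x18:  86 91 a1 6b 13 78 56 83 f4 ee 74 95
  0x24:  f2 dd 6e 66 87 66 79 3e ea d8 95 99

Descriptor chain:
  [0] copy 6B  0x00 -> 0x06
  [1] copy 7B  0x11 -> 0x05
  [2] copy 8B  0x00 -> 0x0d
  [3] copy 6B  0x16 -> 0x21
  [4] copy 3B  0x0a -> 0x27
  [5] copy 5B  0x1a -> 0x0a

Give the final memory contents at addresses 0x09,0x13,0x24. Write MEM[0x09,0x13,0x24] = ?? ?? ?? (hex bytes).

MEM[0x09,0x13,0x24] = 50 0d 91

  after D0: wrote 6B at 0x06 = 77c22fca6098
  after D1: wrote 7B at 0x05 = 180d5d65505bf1
  after D2: wrote 8B at 0x0d = 77c22fca60180d5d
  after D3: wrote 6B at 0x21 = 5bf18691a16b
  after D4: wrote 3B at 0x27 = 5bf167
  after D5: wrote 5B at 0x0a = a16b137856
query mem[0x09]=0x50, mem[0x13]=0x0d, mem[0x24]=0x91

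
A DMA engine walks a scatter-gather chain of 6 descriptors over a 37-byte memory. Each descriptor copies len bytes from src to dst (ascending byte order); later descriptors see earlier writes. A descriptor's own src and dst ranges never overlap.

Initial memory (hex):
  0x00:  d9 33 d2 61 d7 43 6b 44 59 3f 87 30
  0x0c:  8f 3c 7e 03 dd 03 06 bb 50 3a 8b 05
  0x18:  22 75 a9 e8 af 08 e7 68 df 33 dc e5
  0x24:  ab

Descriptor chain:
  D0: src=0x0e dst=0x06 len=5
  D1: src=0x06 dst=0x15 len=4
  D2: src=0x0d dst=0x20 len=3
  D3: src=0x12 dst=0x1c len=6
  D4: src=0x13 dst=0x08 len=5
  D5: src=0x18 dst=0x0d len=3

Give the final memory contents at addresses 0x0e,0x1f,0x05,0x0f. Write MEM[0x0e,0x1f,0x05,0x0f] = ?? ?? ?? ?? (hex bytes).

D0: mem[0x06..0x0a] <- [7e 03 dd 03 06]
D1: mem[0x15..0x18] <- [7e 03 dd 03]
D2: mem[0x20..0x22] <- [3c 7e 03]
D3: mem[0x1c..0x21] <- [06 bb 50 7e 03 dd]
D4: mem[0x08..0x0c] <- [bb 50 7e 03 dd]
D5: mem[0x0d..0x0f] <- [03 75 a9]
query mem[0x0e]=0x75, mem[0x1f]=0x7e, mem[0x05]=0x43, mem[0x0f]=0xa9

MEM[0x0e,0x1f,0x05,0x0f] = 75 7e 43 a9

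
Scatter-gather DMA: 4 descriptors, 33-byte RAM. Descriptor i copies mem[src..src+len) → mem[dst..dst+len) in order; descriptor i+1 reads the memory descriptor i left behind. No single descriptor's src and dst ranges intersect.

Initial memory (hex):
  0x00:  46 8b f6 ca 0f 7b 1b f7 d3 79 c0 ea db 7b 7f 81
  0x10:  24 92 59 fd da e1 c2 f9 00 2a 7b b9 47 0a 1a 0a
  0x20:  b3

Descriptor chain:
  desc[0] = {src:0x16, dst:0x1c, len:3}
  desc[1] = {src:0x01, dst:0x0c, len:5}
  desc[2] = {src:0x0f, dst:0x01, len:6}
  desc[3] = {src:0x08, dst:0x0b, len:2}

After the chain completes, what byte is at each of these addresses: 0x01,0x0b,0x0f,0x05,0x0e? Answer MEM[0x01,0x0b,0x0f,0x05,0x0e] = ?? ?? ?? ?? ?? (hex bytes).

MEM[0x01,0x0b,0x0f,0x05,0x0e] = 0f d3 0f fd ca

  after D0: wrote 3B at 0x1c = c2f900
  after D1: wrote 5B at 0x0c = 8bf6ca0f7b
  after D2: wrote 6B at 0x01 = 0f7b9259fdda
  after D3: wrote 2B at 0x0b = d379
query mem[0x01]=0x0f, mem[0x0b]=0xd3, mem[0x0f]=0x0f, mem[0x05]=0xfd, mem[0x0e]=0xca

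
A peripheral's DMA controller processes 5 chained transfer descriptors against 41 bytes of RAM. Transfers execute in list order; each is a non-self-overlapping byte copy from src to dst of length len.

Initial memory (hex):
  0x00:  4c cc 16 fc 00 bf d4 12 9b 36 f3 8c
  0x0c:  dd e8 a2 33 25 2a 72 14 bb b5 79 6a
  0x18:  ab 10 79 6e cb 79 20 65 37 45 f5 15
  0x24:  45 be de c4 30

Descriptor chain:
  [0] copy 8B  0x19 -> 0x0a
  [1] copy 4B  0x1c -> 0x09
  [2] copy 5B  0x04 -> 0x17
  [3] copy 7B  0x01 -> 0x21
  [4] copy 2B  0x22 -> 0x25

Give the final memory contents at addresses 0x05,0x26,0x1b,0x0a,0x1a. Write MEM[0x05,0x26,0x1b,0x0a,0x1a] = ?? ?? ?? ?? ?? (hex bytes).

D0: mem[0x0a..0x11] <- [10 79 6e cb 79 20 65 37]
D1: mem[0x09..0x0c] <- [cb 79 20 65]
D2: mem[0x17..0x1b] <- [00 bf d4 12 9b]
D3: mem[0x21..0x27] <- [cc 16 fc 00 bf d4 12]
D4: mem[0x25..0x26] <- [16 fc]
query mem[0x05]=0xbf, mem[0x26]=0xfc, mem[0x1b]=0x9b, mem[0x0a]=0x79, mem[0x1a]=0x12

MEM[0x05,0x26,0x1b,0x0a,0x1a] = bf fc 9b 79 12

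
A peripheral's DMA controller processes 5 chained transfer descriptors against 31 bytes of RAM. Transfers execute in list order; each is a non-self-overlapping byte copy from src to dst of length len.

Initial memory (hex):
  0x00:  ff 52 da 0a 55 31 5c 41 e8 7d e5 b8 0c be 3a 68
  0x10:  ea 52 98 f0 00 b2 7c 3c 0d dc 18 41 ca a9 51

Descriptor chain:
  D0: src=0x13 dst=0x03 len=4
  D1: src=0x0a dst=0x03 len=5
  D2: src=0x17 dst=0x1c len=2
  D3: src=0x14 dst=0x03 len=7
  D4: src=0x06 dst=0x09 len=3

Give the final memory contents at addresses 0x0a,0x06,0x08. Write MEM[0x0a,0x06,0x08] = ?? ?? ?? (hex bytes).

  after D0: wrote 4B at 0x03 = f000b27c
  after D1: wrote 5B at 0x03 = e5b80cbe3a
  after D2: wrote 2B at 0x1c = 3c0d
  after D3: wrote 7B at 0x03 = 00b27c3c0ddc18
  after D4: wrote 3B at 0x09 = 3c0ddc
query mem[0x0a]=0x0d, mem[0x06]=0x3c, mem[0x08]=0xdc

MEM[0x0a,0x06,0x08] = 0d 3c dc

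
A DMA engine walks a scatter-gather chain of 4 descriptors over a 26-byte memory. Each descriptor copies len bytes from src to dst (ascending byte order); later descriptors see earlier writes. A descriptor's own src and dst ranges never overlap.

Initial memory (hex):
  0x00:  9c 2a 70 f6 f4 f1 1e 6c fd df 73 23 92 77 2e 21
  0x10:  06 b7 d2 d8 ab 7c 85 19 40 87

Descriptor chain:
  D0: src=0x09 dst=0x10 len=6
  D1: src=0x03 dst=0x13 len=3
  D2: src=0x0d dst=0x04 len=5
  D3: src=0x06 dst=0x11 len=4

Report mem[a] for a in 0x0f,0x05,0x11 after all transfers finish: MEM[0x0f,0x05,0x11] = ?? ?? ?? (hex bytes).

[0] 0x09->0x10 len=6 : df 73 23 92 77 2e
[1] 0x03->0x13 len=3 : f6 f4 f1
[2] 0x0d->0x04 len=5 : 77 2e 21 df 73
[3] 0x06->0x11 len=4 : 21 df 73 df
query mem[0x0f]=0x21, mem[0x05]=0x2e, mem[0x11]=0x21

MEM[0x0f,0x05,0x11] = 21 2e 21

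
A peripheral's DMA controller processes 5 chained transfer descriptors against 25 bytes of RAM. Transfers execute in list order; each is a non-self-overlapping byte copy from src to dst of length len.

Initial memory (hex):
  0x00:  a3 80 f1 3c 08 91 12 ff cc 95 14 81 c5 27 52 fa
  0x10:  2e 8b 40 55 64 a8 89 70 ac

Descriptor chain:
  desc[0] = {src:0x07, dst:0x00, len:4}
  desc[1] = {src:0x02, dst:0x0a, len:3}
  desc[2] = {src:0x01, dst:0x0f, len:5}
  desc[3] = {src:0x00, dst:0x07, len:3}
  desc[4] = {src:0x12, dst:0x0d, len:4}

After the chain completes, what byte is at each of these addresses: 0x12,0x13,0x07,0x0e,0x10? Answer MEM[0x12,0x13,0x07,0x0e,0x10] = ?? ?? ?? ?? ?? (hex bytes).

MEM[0x12,0x13,0x07,0x0e,0x10] = 08 91 ff 91 a8

D0: mem[0x00..0x03] <- [ff cc 95 14]
D1: mem[0x0a..0x0c] <- [95 14 08]
D2: mem[0x0f..0x13] <- [cc 95 14 08 91]
D3: mem[0x07..0x09] <- [ff cc 95]
D4: mem[0x0d..0x10] <- [08 91 64 a8]
query mem[0x12]=0x08, mem[0x13]=0x91, mem[0x07]=0xff, mem[0x0e]=0x91, mem[0x10]=0xa8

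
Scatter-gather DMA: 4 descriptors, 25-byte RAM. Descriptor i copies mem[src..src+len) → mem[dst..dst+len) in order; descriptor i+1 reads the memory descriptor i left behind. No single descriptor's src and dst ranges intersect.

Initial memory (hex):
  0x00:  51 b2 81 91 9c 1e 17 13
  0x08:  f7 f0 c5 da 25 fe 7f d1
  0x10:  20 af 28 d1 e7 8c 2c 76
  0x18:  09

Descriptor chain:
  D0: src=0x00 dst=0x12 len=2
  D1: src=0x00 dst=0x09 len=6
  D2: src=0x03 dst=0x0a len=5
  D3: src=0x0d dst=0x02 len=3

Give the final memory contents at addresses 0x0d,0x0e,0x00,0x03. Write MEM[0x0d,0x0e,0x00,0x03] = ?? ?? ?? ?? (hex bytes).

MEM[0x0d,0x0e,0x00,0x03] = 17 13 51 13

  after D0: wrote 2B at 0x12 = 51b2
  after D1: wrote 6B at 0x09 = 51b281919c1e
  after D2: wrote 5B at 0x0a = 919c1e1713
  after D3: wrote 3B at 0x02 = 1713d1
query mem[0x0d]=0x17, mem[0x0e]=0x13, mem[0x00]=0x51, mem[0x03]=0x13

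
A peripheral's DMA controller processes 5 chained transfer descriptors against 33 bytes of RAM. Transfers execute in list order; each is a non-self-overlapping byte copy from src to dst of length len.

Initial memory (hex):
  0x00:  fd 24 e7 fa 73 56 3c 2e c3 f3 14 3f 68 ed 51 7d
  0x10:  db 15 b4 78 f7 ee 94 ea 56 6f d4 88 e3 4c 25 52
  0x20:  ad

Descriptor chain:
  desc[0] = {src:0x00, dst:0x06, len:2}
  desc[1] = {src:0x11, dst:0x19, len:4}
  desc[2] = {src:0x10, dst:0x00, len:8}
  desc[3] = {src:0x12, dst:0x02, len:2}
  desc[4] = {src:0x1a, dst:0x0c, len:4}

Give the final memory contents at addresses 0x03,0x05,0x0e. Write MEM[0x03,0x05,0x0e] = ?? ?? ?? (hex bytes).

MEM[0x03,0x05,0x0e] = 78 ee f7

D0: mem[0x06..0x07] <- [fd 24]
D1: mem[0x19..0x1c] <- [15 b4 78 f7]
D2: mem[0x00..0x07] <- [db 15 b4 78 f7 ee 94 ea]
D3: mem[0x02..0x03] <- [b4 78]
D4: mem[0x0c..0x0f] <- [b4 78 f7 4c]
query mem[0x03]=0x78, mem[0x05]=0xee, mem[0x0e]=0xf7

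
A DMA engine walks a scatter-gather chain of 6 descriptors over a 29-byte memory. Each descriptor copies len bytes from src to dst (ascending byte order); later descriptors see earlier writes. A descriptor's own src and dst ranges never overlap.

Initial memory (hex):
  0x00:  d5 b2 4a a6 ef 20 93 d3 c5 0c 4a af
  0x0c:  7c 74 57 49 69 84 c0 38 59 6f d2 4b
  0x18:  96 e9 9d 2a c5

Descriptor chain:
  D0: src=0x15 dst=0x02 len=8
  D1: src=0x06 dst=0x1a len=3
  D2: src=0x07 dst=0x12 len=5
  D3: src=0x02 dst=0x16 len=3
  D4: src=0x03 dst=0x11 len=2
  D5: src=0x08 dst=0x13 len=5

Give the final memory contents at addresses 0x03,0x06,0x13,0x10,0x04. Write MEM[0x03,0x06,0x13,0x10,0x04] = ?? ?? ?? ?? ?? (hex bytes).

MEM[0x03,0x06,0x13,0x10,0x04] = d2 e9 2a 69 4b

#0 dst[0x02+8] := {0x6f,0xd2,0x4b,0x96,0xe9,0x9d,0x2a,0xc5}
#1 dst[0x1a+3] := {0xe9,0x9d,0x2a}
#2 dst[0x12+5] := {0x9d,0x2a,0xc5,0x4a,0xaf}
#3 dst[0x16+3] := {0x6f,0xd2,0x4b}
#4 dst[0x11+2] := {0xd2,0x4b}
#5 dst[0x13+5] := {0x2a,0xc5,0x4a,0xaf,0x7c}
query mem[0x03]=0xd2, mem[0x06]=0xe9, mem[0x13]=0x2a, mem[0x10]=0x69, mem[0x04]=0x4b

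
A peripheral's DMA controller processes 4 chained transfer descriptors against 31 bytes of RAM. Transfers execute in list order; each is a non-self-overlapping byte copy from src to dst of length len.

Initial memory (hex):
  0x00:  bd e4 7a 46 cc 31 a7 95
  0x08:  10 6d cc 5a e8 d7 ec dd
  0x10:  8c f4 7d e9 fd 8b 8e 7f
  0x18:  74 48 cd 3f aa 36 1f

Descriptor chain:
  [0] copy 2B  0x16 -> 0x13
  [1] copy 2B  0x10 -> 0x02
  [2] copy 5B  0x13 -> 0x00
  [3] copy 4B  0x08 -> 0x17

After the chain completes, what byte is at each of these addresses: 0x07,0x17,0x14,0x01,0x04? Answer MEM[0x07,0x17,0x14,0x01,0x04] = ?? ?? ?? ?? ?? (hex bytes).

#0 dst[0x13+2] := {0x8e,0x7f}
#1 dst[0x02+2] := {0x8c,0xf4}
#2 dst[0x00+5] := {0x8e,0x7f,0x8b,0x8e,0x7f}
#3 dst[0x17+4] := {0x10,0x6d,0xcc,0x5a}
query mem[0x07]=0x95, mem[0x17]=0x10, mem[0x14]=0x7f, mem[0x01]=0x7f, mem[0x04]=0x7f

MEM[0x07,0x17,0x14,0x01,0x04] = 95 10 7f 7f 7f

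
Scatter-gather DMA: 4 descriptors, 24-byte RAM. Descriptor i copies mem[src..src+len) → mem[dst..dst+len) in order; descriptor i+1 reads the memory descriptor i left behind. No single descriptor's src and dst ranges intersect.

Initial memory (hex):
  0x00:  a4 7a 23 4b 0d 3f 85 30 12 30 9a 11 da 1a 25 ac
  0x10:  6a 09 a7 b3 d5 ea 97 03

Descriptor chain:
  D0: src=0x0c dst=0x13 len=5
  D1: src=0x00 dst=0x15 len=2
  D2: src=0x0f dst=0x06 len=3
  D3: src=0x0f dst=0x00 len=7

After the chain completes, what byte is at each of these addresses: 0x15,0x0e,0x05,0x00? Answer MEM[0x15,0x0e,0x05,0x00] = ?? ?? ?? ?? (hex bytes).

D0: mem[0x13..0x17] <- [da 1a 25 ac 6a]
D1: mem[0x15..0x16] <- [a4 7a]
D2: mem[0x06..0x08] <- [ac 6a 09]
D3: mem[0x00..0x06] <- [ac 6a 09 a7 da 1a a4]
query mem[0x15]=0xa4, mem[0x0e]=0x25, mem[0x05]=0x1a, mem[0x00]=0xac

MEM[0x15,0x0e,0x05,0x00] = a4 25 1a ac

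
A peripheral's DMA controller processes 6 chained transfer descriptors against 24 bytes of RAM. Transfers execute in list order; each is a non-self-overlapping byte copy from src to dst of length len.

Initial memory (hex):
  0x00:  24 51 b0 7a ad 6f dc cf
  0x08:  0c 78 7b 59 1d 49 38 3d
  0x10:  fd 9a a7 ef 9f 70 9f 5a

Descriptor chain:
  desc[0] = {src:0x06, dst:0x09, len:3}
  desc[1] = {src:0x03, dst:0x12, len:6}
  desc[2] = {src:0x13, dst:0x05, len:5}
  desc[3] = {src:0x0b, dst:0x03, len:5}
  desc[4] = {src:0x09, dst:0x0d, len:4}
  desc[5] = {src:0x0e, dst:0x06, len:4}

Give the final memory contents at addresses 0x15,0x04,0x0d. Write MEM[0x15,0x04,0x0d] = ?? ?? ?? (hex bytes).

#0 dst[0x09+3] := {0xdc,0xcf,0x0c}
#1 dst[0x12+6] := {0x7a,0xad,0x6f,0xdc,0xcf,0x0c}
#2 dst[0x05+5] := {0xad,0x6f,0xdc,0xcf,0x0c}
#3 dst[0x03+5] := {0x0c,0x1d,0x49,0x38,0x3d}
#4 dst[0x0d+4] := {0x0c,0xcf,0x0c,0x1d}
#5 dst[0x06+4] := {0xcf,0x0c,0x1d,0x9a}
query mem[0x15]=0xdc, mem[0x04]=0x1d, mem[0x0d]=0x0c

MEM[0x15,0x04,0x0d] = dc 1d 0c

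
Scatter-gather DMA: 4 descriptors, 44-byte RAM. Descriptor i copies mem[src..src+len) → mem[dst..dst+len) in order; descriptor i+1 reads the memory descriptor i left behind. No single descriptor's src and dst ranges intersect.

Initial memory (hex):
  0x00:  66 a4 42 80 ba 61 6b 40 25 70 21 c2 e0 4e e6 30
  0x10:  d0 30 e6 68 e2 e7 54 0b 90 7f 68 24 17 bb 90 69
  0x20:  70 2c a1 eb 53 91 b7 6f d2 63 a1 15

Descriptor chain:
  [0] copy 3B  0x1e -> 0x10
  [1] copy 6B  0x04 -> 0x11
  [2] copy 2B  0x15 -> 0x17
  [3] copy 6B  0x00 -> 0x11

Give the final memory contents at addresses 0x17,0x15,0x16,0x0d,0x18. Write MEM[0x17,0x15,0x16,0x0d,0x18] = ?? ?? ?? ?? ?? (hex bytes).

MEM[0x17,0x15,0x16,0x0d,0x18] = 25 ba 61 4e 70

  after D0: wrote 3B at 0x10 = 906970
  after D1: wrote 6B at 0x11 = ba616b402570
  after D2: wrote 2B at 0x17 = 2570
  after D3: wrote 6B at 0x11 = 66a44280ba61
query mem[0x17]=0x25, mem[0x15]=0xba, mem[0x16]=0x61, mem[0x0d]=0x4e, mem[0x18]=0x70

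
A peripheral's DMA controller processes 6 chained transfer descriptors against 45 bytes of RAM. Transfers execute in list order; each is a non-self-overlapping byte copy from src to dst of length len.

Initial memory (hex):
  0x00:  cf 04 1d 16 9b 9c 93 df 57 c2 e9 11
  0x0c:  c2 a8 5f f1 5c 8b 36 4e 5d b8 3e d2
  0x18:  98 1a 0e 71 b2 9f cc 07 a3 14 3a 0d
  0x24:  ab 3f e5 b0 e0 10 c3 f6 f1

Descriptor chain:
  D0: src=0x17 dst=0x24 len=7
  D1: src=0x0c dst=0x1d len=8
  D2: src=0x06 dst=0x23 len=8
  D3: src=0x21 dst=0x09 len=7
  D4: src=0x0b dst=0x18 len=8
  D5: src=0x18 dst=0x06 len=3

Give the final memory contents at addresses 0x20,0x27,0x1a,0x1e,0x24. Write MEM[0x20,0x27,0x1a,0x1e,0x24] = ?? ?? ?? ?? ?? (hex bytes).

#0 dst[0x24+7] := {0xd2,0x98,0x1a,0x0e,0x71,0xb2,0x9f}
#1 dst[0x1d+8] := {0xc2,0xa8,0x5f,0xf1,0x5c,0x8b,0x36,0x4e}
#2 dst[0x23+8] := {0x93,0xdf,0x57,0xc2,0xe9,0x11,0xc2,0xa8}
#3 dst[0x09+7] := {0x5c,0x8b,0x93,0xdf,0x57,0xc2,0xe9}
#4 dst[0x18+8] := {0x93,0xdf,0x57,0xc2,0xe9,0x5c,0x8b,0x36}
#5 dst[0x06+3] := {0x93,0xdf,0x57}
query mem[0x20]=0xf1, mem[0x27]=0xe9, mem[0x1a]=0x57, mem[0x1e]=0x8b, mem[0x24]=0xdf

MEM[0x20,0x27,0x1a,0x1e,0x24] = f1 e9 57 8b df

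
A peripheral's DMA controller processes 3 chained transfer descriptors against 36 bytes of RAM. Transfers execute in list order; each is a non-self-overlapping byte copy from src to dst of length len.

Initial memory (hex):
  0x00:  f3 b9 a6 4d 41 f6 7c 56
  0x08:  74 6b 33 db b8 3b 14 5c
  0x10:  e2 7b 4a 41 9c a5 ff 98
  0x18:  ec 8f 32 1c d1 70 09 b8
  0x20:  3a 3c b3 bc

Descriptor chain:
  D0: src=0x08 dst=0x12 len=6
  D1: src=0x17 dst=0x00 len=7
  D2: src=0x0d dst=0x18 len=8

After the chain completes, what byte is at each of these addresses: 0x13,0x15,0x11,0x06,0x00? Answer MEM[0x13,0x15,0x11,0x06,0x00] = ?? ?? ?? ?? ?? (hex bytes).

#0 dst[0x12+6] := {0x74,0x6b,0x33,0xdb,0xb8,0x3b}
#1 dst[0x00+7] := {0x3b,0xec,0x8f,0x32,0x1c,0xd1,0x70}
#2 dst[0x18+8] := {0x3b,0x14,0x5c,0xe2,0x7b,0x74,0x6b,0x33}
query mem[0x13]=0x6b, mem[0x15]=0xdb, mem[0x11]=0x7b, mem[0x06]=0x70, mem[0x00]=0x3b

MEM[0x13,0x15,0x11,0x06,0x00] = 6b db 7b 70 3b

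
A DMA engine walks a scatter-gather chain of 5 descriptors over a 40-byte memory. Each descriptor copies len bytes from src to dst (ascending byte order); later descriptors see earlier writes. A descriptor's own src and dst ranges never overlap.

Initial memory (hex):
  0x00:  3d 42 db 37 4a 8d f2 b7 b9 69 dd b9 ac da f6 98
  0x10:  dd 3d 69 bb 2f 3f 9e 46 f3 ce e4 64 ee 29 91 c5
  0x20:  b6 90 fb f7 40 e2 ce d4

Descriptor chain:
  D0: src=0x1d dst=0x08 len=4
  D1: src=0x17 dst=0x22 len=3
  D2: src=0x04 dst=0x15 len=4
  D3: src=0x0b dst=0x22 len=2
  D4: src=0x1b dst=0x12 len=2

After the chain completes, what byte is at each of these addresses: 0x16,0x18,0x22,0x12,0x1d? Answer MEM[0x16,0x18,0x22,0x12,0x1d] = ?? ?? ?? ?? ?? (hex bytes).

#0 dst[0x08+4] := {0x29,0x91,0xc5,0xb6}
#1 dst[0x22+3] := {0x46,0xf3,0xce}
#2 dst[0x15+4] := {0x4a,0x8d,0xf2,0xb7}
#3 dst[0x22+2] := {0xb6,0xac}
#4 dst[0x12+2] := {0x64,0xee}
query mem[0x16]=0x8d, mem[0x18]=0xb7, mem[0x22]=0xb6, mem[0x12]=0x64, mem[0x1d]=0x29

MEM[0x16,0x18,0x22,0x12,0x1d] = 8d b7 b6 64 29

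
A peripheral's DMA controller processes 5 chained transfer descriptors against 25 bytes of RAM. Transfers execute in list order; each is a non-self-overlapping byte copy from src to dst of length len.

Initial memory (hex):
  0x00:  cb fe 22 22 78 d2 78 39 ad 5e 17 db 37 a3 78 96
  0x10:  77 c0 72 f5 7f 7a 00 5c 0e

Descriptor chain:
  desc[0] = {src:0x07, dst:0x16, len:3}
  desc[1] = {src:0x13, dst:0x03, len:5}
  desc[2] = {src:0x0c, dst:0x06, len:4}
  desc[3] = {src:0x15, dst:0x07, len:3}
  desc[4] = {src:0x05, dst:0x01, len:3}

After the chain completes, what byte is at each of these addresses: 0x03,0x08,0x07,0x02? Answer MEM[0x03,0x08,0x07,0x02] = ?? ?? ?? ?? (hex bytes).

#0 dst[0x16+3] := {0x39,0xad,0x5e}
#1 dst[0x03+5] := {0xf5,0x7f,0x7a,0x39,0xad}
#2 dst[0x06+4] := {0x37,0xa3,0x78,0x96}
#3 dst[0x07+3] := {0x7a,0x39,0xad}
#4 dst[0x01+3] := {0x7a,0x37,0x7a}
query mem[0x03]=0x7a, mem[0x08]=0x39, mem[0x07]=0x7a, mem[0x02]=0x37

MEM[0x03,0x08,0x07,0x02] = 7a 39 7a 37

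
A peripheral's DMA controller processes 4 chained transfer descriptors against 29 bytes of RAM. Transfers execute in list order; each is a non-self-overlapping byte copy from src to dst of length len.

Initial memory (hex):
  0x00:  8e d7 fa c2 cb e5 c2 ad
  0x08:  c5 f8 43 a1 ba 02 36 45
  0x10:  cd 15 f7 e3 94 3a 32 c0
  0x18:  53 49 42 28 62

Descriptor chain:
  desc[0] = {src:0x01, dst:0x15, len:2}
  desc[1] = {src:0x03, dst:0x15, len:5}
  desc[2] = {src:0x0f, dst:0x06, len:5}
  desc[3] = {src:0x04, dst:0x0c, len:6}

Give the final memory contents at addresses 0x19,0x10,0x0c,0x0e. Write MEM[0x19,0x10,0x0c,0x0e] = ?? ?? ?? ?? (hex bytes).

  after D0: wrote 2B at 0x15 = d7fa
  after D1: wrote 5B at 0x15 = c2cbe5c2ad
  after D2: wrote 5B at 0x06 = 45cd15f7e3
  after D3: wrote 6B at 0x0c = cbe545cd15f7
query mem[0x19]=0xad, mem[0x10]=0x15, mem[0x0c]=0xcb, mem[0x0e]=0x45

MEM[0x19,0x10,0x0c,0x0e] = ad 15 cb 45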